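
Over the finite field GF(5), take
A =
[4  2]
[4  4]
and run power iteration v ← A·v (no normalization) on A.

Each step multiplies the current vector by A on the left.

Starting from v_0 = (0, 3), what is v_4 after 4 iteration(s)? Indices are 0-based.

v_0 = (0, 3).
v_1 = A·v_0 = (1, 2).
v_2 = A·v_1 = (3, 2).
v_3 = A·v_2 = (1, 0).
v_4 = A·v_3 = (4, 4).

v_4 = (4, 4)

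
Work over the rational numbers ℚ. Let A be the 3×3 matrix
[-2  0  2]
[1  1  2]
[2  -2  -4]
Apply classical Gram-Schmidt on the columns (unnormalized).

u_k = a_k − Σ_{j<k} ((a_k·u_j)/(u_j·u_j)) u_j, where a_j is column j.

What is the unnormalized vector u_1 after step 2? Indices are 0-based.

Step 1: u_0 = a_0 = (-2, 1, 2).
Step 2: u_1 = a_1 − (-1/3)·u_0 = (-2/3, 4/3, -4/3).

u_1 = (-2/3, 4/3, -4/3)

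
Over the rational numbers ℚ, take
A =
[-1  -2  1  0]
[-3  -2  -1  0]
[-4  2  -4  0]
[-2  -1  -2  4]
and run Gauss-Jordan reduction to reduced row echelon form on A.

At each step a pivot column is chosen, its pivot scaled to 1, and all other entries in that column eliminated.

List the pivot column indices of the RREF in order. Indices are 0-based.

[1] R0 /= -1  ⇒  (1, 2, -1, 0)
     R1 -= -3·R0  ⇒  (0, 4, -4, 0)
     R2 -= -4·R0  ⇒  (0, 10, -8, 0)
     R3 -= -2·R0  ⇒  (0, 3, -4, 4)
[2] R1 /= 4  ⇒  (0, 1, -1, 0)
     R0 -= 2·R1  ⇒  (1, 0, 1, 0)
     R2 -= 10·R1  ⇒  (0, 0, 2, 0)
     R3 -= 3·R1  ⇒  (0, 0, -1, 4)
[3] R2 /= 2  ⇒  (0, 0, 1, 0)
     R0 -= 1·R2  ⇒  (1, 0, 0, 0)
     R1 -= -1·R2  ⇒  (0, 1, 0, 0)
     R3 -= -1·R2  ⇒  (0, 0, 0, 4)
[4] R3 /= 4  ⇒  (0, 0, 0, 1)

pivot columns: 0, 1, 2, 3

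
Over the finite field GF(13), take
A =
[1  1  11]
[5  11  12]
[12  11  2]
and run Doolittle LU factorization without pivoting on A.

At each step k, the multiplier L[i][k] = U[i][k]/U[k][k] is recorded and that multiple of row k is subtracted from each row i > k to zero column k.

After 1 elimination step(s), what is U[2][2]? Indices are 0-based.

[col 0] pivot 1
  R1 -= 5*R0 → (0, 6, 9)  (L[1][0] := 5)
  R2 -= 12*R0 → (0, 12, 0)  (L[2][0] := 12)

U[2][2] = 0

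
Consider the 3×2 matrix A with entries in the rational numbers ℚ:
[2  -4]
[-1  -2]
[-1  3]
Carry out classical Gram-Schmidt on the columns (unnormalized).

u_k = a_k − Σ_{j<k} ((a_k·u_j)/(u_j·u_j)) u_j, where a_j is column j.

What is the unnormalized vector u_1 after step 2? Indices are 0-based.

u_1 = (-1, -7/2, 3/2)

Step 1: u_0 = a_0 = (2, -1, -1).
Step 2: u_1 = a_1 − (-3/2)·u_0 = (-1, -7/2, 3/2).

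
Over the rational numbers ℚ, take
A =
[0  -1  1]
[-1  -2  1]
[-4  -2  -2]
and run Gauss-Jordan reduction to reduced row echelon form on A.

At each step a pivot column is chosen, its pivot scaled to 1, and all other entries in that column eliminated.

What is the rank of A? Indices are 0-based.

rank = 2

[1] R0 <-> R1
[1] R0 /= -1  ⇒  (1, 2, -1)
     R2 -= -4·R0  ⇒  (0, 6, -6)
[2] R1 /= -1  ⇒  (0, 1, -1)
     R0 -= 2·R1  ⇒  (1, 0, 1)
     R2 -= 6·R1  ⇒  (0, 0, 0)
column 2 empty below row 2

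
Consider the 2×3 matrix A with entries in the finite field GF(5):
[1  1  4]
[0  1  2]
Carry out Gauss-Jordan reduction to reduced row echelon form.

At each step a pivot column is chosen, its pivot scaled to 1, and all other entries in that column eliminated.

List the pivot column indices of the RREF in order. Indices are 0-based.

pivot columns: 0, 1

pivot(0,0)=1: scale R0 → (1, 1, 4)
pivot(1,1)=1: scale R1 → (0, 1, 2)
  clear (0,1): R0 −= (1)R1 → (1, 0, 2)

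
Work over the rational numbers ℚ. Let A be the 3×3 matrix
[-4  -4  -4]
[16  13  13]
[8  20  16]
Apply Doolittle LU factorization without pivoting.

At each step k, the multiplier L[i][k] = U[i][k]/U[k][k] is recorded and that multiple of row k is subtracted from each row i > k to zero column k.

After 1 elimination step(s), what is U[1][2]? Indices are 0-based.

U[1][2] = -3

k=0: U[0][0]=-4
  eliminate (1,0): mult=-4, new row 1: (0, -3, -3); set L[1][0]=-4
  eliminate (2,0): mult=-2, new row 2: (0, 12, 8); set L[2][0]=-2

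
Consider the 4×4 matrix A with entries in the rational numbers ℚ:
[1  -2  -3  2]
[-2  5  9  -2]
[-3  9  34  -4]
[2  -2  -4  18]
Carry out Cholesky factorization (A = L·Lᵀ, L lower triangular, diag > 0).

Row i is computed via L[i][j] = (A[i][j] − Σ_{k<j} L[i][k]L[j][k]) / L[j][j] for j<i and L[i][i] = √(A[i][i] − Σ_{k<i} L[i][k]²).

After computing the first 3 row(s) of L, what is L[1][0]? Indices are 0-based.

L[1][0] = -2

Step 1: L[0][0] = √(1) = 1.
  L[1][0] = (-2) / L[0][0] = -2.
Step 2: L[1][1] = √(1) = 1.
  L[2][0] = (-3) / L[0][0] = -3.
  L[2][1] = (3) / L[1][1] = 3.
Step 3: L[2][2] = √(16) = 4.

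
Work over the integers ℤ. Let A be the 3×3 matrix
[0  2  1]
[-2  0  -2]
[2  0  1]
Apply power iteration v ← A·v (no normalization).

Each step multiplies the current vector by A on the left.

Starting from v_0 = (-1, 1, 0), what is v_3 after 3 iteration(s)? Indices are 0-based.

v_3 = (2, -8, 6)

v_0 = (-1, 1, 0).
v_1 = A·v_0 = (2, 2, -2).
v_2 = A·v_1 = (2, 0, 2).
v_3 = A·v_2 = (2, -8, 6).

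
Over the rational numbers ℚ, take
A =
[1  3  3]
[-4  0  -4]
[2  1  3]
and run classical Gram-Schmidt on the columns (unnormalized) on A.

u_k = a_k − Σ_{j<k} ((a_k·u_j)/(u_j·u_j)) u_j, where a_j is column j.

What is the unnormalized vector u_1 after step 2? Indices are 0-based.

Step 1: u_0 = a_0 = (1, -4, 2).
Step 2: u_1 = a_1 − (5/21)·u_0 = (58/21, 20/21, 11/21).

u_1 = (58/21, 20/21, 11/21)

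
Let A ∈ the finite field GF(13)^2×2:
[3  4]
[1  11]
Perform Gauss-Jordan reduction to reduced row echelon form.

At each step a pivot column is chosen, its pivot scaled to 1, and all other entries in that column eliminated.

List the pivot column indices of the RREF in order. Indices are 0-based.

[1] R0 /= 3  ⇒  (1, 10)
     R1 -= 1·R0  ⇒  (0, 1)
[2] R1 /= 1  ⇒  (0, 1)
     R0 -= 10·R1  ⇒  (1, 0)

pivot columns: 0, 1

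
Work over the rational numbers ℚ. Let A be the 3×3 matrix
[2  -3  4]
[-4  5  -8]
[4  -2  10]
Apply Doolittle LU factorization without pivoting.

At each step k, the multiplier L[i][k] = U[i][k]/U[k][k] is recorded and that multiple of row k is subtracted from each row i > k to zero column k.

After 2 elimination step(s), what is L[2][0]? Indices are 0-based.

k=0: U[0][0]=2
  eliminate (1,0): mult=-2, new row 1: (0, -1, 0); set L[1][0]=-2
  eliminate (2,0): mult=2, new row 2: (0, 4, 2); set L[2][0]=2
k=1: U[1][1]=-1
  eliminate (2,1): mult=-4, new row 2: (0, 0, 2); set L[2][1]=-4

L[2][0] = 2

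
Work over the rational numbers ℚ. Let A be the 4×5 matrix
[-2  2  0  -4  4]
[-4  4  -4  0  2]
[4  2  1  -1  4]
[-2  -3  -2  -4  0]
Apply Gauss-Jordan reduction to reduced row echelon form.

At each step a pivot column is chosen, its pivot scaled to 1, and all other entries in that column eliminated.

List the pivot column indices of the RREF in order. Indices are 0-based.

step 1: normalize row 0 (÷-2) = (1, -1, 0, 2, -2)
  row 1: subtract -4×row0 = (0, 0, -4, 8, -6)
  row 2: subtract 4×row0 = (0, 6, 1, -9, 12)
  row 3: subtract -2×row0 = (0, -5, -2, 0, -4)
step 2: exchange rows 1,2
step 2: normalize row 1 (÷6) = (0, 1, 1/6, -3/2, 2)
  row 0: subtract -1×row1 = (1, 0, 1/6, 1/2, 0)
  row 3: subtract -5×row1 = (0, 0, -7/6, -15/2, 6)
step 3: normalize row 2 (÷-4) = (0, 0, 1, -2, 3/2)
  row 0: subtract 1/6×row2 = (1, 0, 0, 5/6, -1/4)
  row 1: subtract 1/6×row2 = (0, 1, 0, -7/6, 7/4)
  row 3: subtract -7/6×row2 = (0, 0, 0, -59/6, 31/4)
step 4: normalize row 3 (÷-59/6) = (0, 0, 0, 1, -93/118)
  row 0: subtract 5/6×row3 = (1, 0, 0, 0, 24/59)
  row 1: subtract -7/6×row3 = (0, 1, 0, 0, 49/59)
  row 2: subtract -2×row3 = (0, 0, 1, 0, -9/118)

pivot columns: 0, 1, 2, 3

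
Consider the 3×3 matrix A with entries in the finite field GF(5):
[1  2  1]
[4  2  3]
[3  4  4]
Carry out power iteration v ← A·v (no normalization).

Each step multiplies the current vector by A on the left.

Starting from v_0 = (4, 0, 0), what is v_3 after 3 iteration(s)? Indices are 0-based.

v_0 = (4, 0, 0).
v_1 = A·v_0 = (4, 1, 2).
v_2 = A·v_1 = (3, 4, 4).
v_3 = A·v_2 = (0, 2, 1).

v_3 = (0, 2, 1)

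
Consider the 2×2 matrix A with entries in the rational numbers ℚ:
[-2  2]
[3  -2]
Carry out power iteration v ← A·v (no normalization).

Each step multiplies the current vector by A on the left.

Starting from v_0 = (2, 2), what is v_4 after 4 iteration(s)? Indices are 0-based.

v_0 = (2, 2).
v_1 = A·v_0 = (0, 2).
v_2 = A·v_1 = (4, -4).
v_3 = A·v_2 = (-16, 20).
v_4 = A·v_3 = (72, -88).

v_4 = (72, -88)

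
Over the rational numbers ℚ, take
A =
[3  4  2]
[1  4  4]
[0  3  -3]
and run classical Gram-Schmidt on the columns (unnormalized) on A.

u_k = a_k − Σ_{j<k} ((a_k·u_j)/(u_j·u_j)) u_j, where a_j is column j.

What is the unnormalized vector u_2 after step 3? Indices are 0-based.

Step 1: u_0 = a_0 = (3, 1, 0).
Step 2: u_1 = a_1 − (8/5)·u_0 = (-4/5, 12/5, 3).
Step 3: u_2 = a_2 − (1)·u_0 − (-5/77)·u_1 = (-81/77, 243/77, -216/77).

u_2 = (-81/77, 243/77, -216/77)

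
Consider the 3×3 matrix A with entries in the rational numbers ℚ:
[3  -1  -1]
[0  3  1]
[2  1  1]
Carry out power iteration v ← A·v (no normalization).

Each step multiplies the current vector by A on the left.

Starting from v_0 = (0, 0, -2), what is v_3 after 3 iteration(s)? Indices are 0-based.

v_3 = (38, -24, 12)

v_0 = (0, 0, -2).
v_1 = A·v_0 = (2, -2, -2).
v_2 = A·v_1 = (10, -8, 0).
v_3 = A·v_2 = (38, -24, 12).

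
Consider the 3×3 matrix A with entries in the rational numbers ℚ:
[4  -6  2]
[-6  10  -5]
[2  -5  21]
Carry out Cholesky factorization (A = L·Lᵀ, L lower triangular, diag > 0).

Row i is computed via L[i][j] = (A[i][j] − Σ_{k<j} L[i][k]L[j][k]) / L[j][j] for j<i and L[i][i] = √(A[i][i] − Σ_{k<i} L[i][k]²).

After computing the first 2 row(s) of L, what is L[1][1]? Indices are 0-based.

L[1][1] = 1

Step 1: L[0][0] = √(4) = 2.
  L[1][0] = (-6) / L[0][0] = -3.
Step 2: L[1][1] = √(1) = 1.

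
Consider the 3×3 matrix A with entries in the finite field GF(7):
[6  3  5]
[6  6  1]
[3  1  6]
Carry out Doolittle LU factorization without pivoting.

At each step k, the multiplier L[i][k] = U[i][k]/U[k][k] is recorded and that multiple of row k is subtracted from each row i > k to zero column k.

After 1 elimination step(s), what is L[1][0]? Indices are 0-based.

[col 0] pivot 6
  R1 -= 1*R0 → (0, 3, 3)  (L[1][0] := 1)
  R2 -= 4*R0 → (0, 3, 0)  (L[2][0] := 4)

L[1][0] = 1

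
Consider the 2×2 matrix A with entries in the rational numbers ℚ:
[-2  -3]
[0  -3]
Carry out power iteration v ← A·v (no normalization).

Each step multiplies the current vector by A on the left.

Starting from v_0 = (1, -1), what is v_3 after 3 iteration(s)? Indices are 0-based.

v_3 = (49, 27)

v_0 = (1, -1).
v_1 = A·v_0 = (1, 3).
v_2 = A·v_1 = (-11, -9).
v_3 = A·v_2 = (49, 27).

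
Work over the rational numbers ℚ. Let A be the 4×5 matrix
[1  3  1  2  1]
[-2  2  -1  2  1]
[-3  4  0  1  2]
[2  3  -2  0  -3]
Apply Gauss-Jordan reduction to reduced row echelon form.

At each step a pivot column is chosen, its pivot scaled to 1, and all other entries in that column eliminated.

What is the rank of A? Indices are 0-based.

rank = 4

step 1: normalize row 0 (÷1) = (1, 3, 1, 2, 1)
  row 1: subtract -2×row0 = (0, 8, 1, 6, 3)
  row 2: subtract -3×row0 = (0, 13, 3, 7, 5)
  row 3: subtract 2×row0 = (0, -3, -4, -4, -5)
step 2: normalize row 1 (÷8) = (0, 1, 1/8, 3/4, 3/8)
  row 0: subtract 3×row1 = (1, 0, 5/8, -1/4, -1/8)
  row 2: subtract 13×row1 = (0, 0, 11/8, -11/4, 1/8)
  row 3: subtract -3×row1 = (0, 0, -29/8, -7/4, -31/8)
step 3: normalize row 2 (÷11/8) = (0, 0, 1, -2, 1/11)
  row 0: subtract 5/8×row2 = (1, 0, 0, 1, -2/11)
  row 1: subtract 1/8×row2 = (0, 1, 0, 1, 4/11)
  row 3: subtract -29/8×row2 = (0, 0, 0, -9, -39/11)
step 4: normalize row 3 (÷-9) = (0, 0, 0, 1, 13/33)
  row 0: subtract 1×row3 = (1, 0, 0, 0, -19/33)
  row 1: subtract 1×row3 = (0, 1, 0, 0, -1/33)
  row 2: subtract -2×row3 = (0, 0, 1, 0, 29/33)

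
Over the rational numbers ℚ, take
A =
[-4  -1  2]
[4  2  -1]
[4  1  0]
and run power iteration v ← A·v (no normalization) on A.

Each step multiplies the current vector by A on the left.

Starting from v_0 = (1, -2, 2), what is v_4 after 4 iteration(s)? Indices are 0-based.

v_0 = (1, -2, 2).
v_1 = A·v_0 = (2, -2, 2).
v_2 = A·v_1 = (-2, 2, 6).
v_3 = A·v_2 = (18, -10, -6).
v_4 = A·v_3 = (-74, 58, 62).

v_4 = (-74, 58, 62)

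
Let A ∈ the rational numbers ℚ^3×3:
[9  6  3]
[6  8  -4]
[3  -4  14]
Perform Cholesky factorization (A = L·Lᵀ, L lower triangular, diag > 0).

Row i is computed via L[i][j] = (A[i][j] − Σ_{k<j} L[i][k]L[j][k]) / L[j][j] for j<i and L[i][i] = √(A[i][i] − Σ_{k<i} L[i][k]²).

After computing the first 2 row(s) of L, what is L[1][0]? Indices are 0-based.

Step 1: L[0][0] = √(9) = 3.
  L[1][0] = (6) / L[0][0] = 2.
Step 2: L[1][1] = √(4) = 2.

L[1][0] = 2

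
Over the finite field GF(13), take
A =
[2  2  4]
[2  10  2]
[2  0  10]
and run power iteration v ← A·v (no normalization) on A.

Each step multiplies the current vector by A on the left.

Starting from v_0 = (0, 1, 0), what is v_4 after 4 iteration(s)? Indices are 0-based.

v_0 = (0, 1, 0).
v_1 = A·v_0 = (2, 10, 0).
v_2 = A·v_1 = (11, 0, 4).
v_3 = A·v_2 = (12, 4, 10).
v_4 = A·v_3 = (7, 6, 7).

v_4 = (7, 6, 7)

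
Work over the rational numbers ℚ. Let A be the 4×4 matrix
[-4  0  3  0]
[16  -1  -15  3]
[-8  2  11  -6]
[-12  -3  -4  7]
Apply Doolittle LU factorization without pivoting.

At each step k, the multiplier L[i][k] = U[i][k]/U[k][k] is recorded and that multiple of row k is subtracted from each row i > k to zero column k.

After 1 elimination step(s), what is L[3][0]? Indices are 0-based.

L[3][0] = 3

[col 0] pivot -4
  R1 -= -4*R0 → (0, -1, -3, 3)  (L[1][0] := -4)
  R2 -= 2*R0 → (0, 2, 5, -6)  (L[2][0] := 2)
  R3 -= 3*R0 → (0, -3, -13, 7)  (L[3][0] := 3)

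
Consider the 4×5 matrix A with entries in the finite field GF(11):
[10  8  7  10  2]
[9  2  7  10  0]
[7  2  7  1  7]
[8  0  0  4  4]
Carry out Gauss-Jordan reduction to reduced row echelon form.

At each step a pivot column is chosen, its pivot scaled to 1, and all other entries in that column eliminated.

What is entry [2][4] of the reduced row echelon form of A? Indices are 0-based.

step 1: normalize row 0 (÷10) = (1, 3, 4, 1, 9)
  row 1: subtract 9×row0 = (0, 8, 4, 1, 7)
  row 2: subtract 7×row0 = (0, 3, 1, 5, 10)
  row 3: subtract 8×row0 = (0, 9, 1, 7, 9)
step 2: normalize row 1 (÷8) = (0, 1, 6, 7, 5)
  row 0: subtract 3×row1 = (1, 0, 8, 2, 5)
  row 2: subtract 3×row1 = (0, 0, 5, 6, 6)
  row 3: subtract 9×row1 = (0, 0, 2, 10, 8)
step 3: normalize row 2 (÷5) = (0, 0, 1, 10, 10)
  row 0: subtract 8×row2 = (1, 0, 0, 10, 2)
  row 1: subtract 6×row2 = (0, 1, 0, 2, 0)
  row 3: subtract 2×row2 = (0, 0, 0, 1, 10)
step 4: normalize row 3 (÷1) = (0, 0, 0, 1, 10)
  row 0: subtract 10×row3 = (1, 0, 0, 0, 1)
  row 1: subtract 2×row3 = (0, 1, 0, 0, 2)
  row 2: subtract 10×row3 = (0, 0, 1, 0, 9)

M[2][4] = 9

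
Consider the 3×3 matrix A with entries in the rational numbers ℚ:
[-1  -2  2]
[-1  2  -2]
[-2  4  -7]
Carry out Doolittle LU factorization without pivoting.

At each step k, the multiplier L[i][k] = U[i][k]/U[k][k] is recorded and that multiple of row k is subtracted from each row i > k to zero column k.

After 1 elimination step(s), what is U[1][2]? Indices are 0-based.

U[1][2] = -4

k=0: U[0][0]=-1
  eliminate (1,0): mult=1, new row 1: (0, 4, -4); set L[1][0]=1
  eliminate (2,0): mult=2, new row 2: (0, 8, -11); set L[2][0]=2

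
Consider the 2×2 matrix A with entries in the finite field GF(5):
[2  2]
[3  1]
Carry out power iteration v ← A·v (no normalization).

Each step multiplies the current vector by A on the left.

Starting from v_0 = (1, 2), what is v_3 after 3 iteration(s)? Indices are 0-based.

v_0 = (1, 2).
v_1 = A·v_0 = (1, 0).
v_2 = A·v_1 = (2, 3).
v_3 = A·v_2 = (0, 4).

v_3 = (0, 4)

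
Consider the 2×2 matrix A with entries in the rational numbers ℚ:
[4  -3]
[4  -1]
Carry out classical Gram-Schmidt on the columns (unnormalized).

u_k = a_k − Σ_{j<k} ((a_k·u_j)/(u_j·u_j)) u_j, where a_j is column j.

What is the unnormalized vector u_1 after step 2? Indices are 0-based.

u_1 = (-1, 1)

Step 1: u_0 = a_0 = (4, 4).
Step 2: u_1 = a_1 − (-1/2)·u_0 = (-1, 1).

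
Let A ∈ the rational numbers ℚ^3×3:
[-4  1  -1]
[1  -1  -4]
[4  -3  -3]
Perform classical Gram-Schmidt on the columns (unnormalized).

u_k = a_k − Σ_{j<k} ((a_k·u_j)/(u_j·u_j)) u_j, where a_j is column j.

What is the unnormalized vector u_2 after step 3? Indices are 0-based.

Step 1: u_0 = a_0 = (-4, 1, 4).
Step 2: u_1 = a_1 − (-17/33)·u_0 = (-35/33, -16/33, -31/33).
Step 3: u_2 = a_2 − (-4/11)·u_0 − (96/37)·u_1 = (11/37, -88/37, 33/37).

u_2 = (11/37, -88/37, 33/37)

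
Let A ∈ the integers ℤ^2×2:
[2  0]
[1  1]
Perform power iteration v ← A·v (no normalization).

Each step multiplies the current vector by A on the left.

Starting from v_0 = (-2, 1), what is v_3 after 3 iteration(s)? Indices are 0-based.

v_3 = (-16, -13)

v_0 = (-2, 1).
v_1 = A·v_0 = (-4, -1).
v_2 = A·v_1 = (-8, -5).
v_3 = A·v_2 = (-16, -13).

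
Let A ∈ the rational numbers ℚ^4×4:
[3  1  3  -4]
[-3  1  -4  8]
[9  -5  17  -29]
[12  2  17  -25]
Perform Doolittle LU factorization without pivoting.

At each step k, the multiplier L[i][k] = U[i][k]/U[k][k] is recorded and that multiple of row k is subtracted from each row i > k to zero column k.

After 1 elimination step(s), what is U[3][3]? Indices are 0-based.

[col 0] pivot 3
  R1 -= -1*R0 → (0, 2, -1, 4)  (L[1][0] := -1)
  R2 -= 3*R0 → (0, -8, 8, -17)  (L[2][0] := 3)
  R3 -= 4*R0 → (0, -2, 5, -9)  (L[3][0] := 4)

U[3][3] = -9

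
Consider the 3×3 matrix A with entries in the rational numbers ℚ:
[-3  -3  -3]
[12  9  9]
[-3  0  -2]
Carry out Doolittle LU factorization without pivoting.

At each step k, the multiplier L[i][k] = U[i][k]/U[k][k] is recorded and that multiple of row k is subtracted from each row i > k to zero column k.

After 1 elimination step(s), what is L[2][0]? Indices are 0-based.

L[2][0] = 1

[col 0] pivot -3
  R1 -= -4*R0 → (0, -3, -3)  (L[1][0] := -4)
  R2 -= 1*R0 → (0, 3, 1)  (L[2][0] := 1)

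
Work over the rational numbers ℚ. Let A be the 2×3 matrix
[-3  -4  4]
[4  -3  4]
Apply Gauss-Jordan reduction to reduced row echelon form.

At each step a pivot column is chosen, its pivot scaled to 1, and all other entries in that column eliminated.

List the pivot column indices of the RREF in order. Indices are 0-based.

pivot columns: 0, 1

pivot(0,0)=-3: scale R0 → (1, 4/3, -4/3)
  clear (1,0): R1 −= (4)R0 → (0, -25/3, 28/3)
pivot(1,1)=-25/3: scale R1 → (0, 1, -28/25)
  clear (0,1): R0 −= (4/3)R1 → (1, 0, 4/25)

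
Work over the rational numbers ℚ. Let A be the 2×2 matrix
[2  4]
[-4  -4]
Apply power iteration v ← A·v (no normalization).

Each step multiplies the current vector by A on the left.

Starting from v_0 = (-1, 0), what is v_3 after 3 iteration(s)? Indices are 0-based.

v_0 = (-1, 0).
v_1 = A·v_0 = (-2, 4).
v_2 = A·v_1 = (12, -8).
v_3 = A·v_2 = (-8, -16).

v_3 = (-8, -16)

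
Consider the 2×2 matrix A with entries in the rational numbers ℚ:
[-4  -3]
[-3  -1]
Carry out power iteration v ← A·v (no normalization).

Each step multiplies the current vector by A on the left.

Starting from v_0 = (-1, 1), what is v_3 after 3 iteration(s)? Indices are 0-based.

v_0 = (-1, 1).
v_1 = A·v_0 = (1, 2).
v_2 = A·v_1 = (-10, -5).
v_3 = A·v_2 = (55, 35).

v_3 = (55, 35)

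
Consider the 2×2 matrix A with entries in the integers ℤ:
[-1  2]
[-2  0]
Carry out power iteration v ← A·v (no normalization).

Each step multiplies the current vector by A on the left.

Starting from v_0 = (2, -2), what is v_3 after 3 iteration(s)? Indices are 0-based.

v_3 = (26, 4)

v_0 = (2, -2).
v_1 = A·v_0 = (-6, -4).
v_2 = A·v_1 = (-2, 12).
v_3 = A·v_2 = (26, 4).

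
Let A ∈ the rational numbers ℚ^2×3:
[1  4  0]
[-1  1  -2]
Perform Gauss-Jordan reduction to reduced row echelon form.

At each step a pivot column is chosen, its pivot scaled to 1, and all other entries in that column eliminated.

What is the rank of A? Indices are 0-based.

[1] R0 /= 1  ⇒  (1, 4, 0)
     R1 -= -1·R0  ⇒  (0, 5, -2)
[2] R1 /= 5  ⇒  (0, 1, -2/5)
     R0 -= 4·R1  ⇒  (1, 0, 8/5)

rank = 2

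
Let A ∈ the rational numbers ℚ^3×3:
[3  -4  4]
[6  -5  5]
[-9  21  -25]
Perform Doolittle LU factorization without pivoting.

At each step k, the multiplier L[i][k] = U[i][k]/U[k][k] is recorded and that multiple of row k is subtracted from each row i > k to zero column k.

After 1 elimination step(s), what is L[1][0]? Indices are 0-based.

[col 0] pivot 3
  R1 -= 2*R0 → (0, 3, -3)  (L[1][0] := 2)
  R2 -= -3*R0 → (0, 9, -13)  (L[2][0] := -3)

L[1][0] = 2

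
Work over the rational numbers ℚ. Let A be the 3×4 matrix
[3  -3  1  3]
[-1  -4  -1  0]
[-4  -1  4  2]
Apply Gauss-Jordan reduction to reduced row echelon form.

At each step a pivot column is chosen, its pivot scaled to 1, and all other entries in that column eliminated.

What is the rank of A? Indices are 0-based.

rank = 3

[1] R0 /= 3  ⇒  (1, -1, 1/3, 1)
     R1 -= -1·R0  ⇒  (0, -5, -2/3, 1)
     R2 -= -4·R0  ⇒  (0, -5, 16/3, 6)
[2] R1 /= -5  ⇒  (0, 1, 2/15, -1/5)
     R0 -= -1·R1  ⇒  (1, 0, 7/15, 4/5)
     R2 -= -5·R1  ⇒  (0, 0, 6, 5)
[3] R2 /= 6  ⇒  (0, 0, 1, 5/6)
     R0 -= 7/15·R2  ⇒  (1, 0, 0, 37/90)
     R1 -= 2/15·R2  ⇒  (0, 1, 0, -14/45)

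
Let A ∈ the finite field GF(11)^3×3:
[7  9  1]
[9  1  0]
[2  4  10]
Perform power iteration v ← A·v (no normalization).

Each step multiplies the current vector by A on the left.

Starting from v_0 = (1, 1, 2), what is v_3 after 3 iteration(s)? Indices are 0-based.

v_0 = (1, 1, 2).
v_1 = A·v_0 = (7, 10, 4).
v_2 = A·v_1 = (0, 7, 6).
v_3 = A·v_2 = (3, 7, 0).

v_3 = (3, 7, 0)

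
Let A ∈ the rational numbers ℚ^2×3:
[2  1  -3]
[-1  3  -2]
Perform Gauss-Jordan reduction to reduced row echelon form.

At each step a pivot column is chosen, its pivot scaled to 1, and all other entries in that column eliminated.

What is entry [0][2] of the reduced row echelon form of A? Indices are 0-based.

M[0][2] = -1

step 1: normalize row 0 (÷2) = (1, 1/2, -3/2)
  row 1: subtract -1×row0 = (0, 7/2, -7/2)
step 2: normalize row 1 (÷7/2) = (0, 1, -1)
  row 0: subtract 1/2×row1 = (1, 0, -1)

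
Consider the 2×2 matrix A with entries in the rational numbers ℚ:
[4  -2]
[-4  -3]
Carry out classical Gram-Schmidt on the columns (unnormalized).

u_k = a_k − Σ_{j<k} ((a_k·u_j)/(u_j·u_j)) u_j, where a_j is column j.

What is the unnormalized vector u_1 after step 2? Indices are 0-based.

u_1 = (-5/2, -5/2)

Step 1: u_0 = a_0 = (4, -4).
Step 2: u_1 = a_1 − (1/8)·u_0 = (-5/2, -5/2).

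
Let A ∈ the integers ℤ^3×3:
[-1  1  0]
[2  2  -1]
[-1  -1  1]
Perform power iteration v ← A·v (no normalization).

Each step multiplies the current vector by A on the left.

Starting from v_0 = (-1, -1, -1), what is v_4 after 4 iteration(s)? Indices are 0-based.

v_4 = (-20, -70, 42)

v_0 = (-1, -1, -1).
v_1 = A·v_0 = (0, -3, 1).
v_2 = A·v_1 = (-3, -7, 4).
v_3 = A·v_2 = (-4, -24, 14).
v_4 = A·v_3 = (-20, -70, 42).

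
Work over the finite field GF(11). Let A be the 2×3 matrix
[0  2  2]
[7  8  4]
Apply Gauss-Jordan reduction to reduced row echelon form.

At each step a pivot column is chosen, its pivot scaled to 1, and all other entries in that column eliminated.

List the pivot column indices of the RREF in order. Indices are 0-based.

pivot columns: 0, 1

pivot(0,0): swap R0↔R1
pivot(0,0)=7: scale R0 → (1, 9, 10)
pivot(1,1)=2: scale R1 → (0, 1, 1)
  clear (0,1): R0 −= (9)R1 → (1, 0, 1)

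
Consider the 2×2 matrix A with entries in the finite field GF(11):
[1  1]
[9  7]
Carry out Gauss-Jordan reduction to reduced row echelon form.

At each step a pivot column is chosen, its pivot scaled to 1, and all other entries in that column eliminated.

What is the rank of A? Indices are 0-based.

step 1: normalize row 0 (÷1) = (1, 1)
  row 1: subtract 9×row0 = (0, 9)
step 2: normalize row 1 (÷9) = (0, 1)
  row 0: subtract 1×row1 = (1, 0)

rank = 2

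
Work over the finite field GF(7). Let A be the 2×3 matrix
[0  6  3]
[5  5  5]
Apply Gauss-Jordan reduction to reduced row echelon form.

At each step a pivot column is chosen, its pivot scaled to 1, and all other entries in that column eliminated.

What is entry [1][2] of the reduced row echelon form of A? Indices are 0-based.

M[1][2] = 4

[1] R0 <-> R1
[1] R0 /= 5  ⇒  (1, 1, 1)
[2] R1 /= 6  ⇒  (0, 1, 4)
     R0 -= 1·R1  ⇒  (1, 0, 4)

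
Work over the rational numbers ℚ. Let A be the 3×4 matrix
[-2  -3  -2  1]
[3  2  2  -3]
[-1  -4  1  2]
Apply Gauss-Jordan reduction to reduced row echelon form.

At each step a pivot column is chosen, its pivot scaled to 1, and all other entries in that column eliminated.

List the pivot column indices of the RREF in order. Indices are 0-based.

pivot columns: 0, 1, 2

step 1: normalize row 0 (÷-2) = (1, 3/2, 1, -1/2)
  row 1: subtract 3×row0 = (0, -5/2, -1, -3/2)
  row 2: subtract -1×row0 = (0, -5/2, 2, 3/2)
step 2: normalize row 1 (÷-5/2) = (0, 1, 2/5, 3/5)
  row 0: subtract 3/2×row1 = (1, 0, 2/5, -7/5)
  row 2: subtract -5/2×row1 = (0, 0, 3, 3)
step 3: normalize row 2 (÷3) = (0, 0, 1, 1)
  row 0: subtract 2/5×row2 = (1, 0, 0, -9/5)
  row 1: subtract 2/5×row2 = (0, 1, 0, 1/5)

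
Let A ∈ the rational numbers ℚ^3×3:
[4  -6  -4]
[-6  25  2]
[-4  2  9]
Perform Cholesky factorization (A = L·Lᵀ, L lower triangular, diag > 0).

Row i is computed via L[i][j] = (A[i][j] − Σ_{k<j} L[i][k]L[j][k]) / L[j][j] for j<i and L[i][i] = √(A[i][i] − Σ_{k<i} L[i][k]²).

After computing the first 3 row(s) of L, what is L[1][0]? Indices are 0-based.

Step 1: L[0][0] = √(4) = 2.
  L[1][0] = (-6) / L[0][0] = -3.
Step 2: L[1][1] = √(16) = 4.
  L[2][0] = (-4) / L[0][0] = -2.
  L[2][1] = (-4) / L[1][1] = -1.
Step 3: L[2][2] = √(4) = 2.

L[1][0] = -3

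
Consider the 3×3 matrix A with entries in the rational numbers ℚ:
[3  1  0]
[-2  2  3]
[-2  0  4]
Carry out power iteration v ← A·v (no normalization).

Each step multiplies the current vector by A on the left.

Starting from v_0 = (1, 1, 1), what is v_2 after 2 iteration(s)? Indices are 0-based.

v_0 = (1, 1, 1).
v_1 = A·v_0 = (4, 3, 2).
v_2 = A·v_1 = (15, 4, 0).

v_2 = (15, 4, 0)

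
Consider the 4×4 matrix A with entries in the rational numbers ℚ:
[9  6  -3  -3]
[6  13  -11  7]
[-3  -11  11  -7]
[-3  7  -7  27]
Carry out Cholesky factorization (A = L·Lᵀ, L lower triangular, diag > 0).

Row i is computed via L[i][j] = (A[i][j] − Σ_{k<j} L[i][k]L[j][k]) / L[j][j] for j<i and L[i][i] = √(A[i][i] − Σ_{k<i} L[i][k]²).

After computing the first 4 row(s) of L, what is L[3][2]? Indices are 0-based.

L[3][2] = 1

Step 1: L[0][0] = √(9) = 3.
  L[1][0] = (6) / L[0][0] = 2.
Step 2: L[1][1] = √(9) = 3.
  L[2][0] = (-3) / L[0][0] = -1.
  L[2][1] = (-9) / L[1][1] = -3.
Step 3: L[2][2] = √(1) = 1.
  L[3][0] = (-3) / L[0][0] = -1.
  L[3][1] = (9) / L[1][1] = 3.
  L[3][2] = (1) / L[2][2] = 1.
Step 4: L[3][3] = √(16) = 4.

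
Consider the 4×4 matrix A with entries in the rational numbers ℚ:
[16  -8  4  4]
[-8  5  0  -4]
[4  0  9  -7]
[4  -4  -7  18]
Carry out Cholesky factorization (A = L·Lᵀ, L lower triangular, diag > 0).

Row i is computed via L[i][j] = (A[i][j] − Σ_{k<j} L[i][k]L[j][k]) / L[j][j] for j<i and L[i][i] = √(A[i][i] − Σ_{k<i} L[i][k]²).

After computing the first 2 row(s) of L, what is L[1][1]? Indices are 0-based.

Step 1: L[0][0] = √(16) = 4.
  L[1][0] = (-8) / L[0][0] = -2.
Step 2: L[1][1] = √(1) = 1.

L[1][1] = 1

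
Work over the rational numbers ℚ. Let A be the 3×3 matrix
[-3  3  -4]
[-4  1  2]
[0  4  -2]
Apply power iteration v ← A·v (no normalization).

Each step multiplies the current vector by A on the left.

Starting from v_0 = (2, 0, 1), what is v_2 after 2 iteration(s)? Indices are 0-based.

v_2 = (20, 30, -20)

v_0 = (2, 0, 1).
v_1 = A·v_0 = (-10, -6, -2).
v_2 = A·v_1 = (20, 30, -20).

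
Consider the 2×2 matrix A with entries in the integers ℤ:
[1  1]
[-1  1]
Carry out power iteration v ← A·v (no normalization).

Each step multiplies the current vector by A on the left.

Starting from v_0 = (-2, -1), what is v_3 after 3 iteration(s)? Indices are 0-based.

v_3 = (2, 6)

v_0 = (-2, -1).
v_1 = A·v_0 = (-3, 1).
v_2 = A·v_1 = (-2, 4).
v_3 = A·v_2 = (2, 6).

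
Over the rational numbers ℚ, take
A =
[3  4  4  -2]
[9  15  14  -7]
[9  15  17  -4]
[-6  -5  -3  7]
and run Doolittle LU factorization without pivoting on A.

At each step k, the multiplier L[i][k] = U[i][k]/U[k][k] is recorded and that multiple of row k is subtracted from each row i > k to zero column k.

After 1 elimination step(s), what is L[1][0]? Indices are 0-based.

L[1][0] = 3

k=0: U[0][0]=3
  eliminate (1,0): mult=3, new row 1: (0, 3, 2, -1); set L[1][0]=3
  eliminate (2,0): mult=3, new row 2: (0, 3, 5, 2); set L[2][0]=3
  eliminate (3,0): mult=-2, new row 3: (0, 3, 5, 3); set L[3][0]=-2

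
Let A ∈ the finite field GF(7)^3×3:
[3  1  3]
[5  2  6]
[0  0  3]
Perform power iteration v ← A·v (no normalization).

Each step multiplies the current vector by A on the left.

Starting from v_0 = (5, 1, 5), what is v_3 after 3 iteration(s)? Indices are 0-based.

v_0 = (5, 1, 5).
v_1 = A·v_0 = (3, 1, 1).
v_2 = A·v_1 = (6, 2, 3).
v_3 = A·v_2 = (1, 3, 2).

v_3 = (1, 3, 2)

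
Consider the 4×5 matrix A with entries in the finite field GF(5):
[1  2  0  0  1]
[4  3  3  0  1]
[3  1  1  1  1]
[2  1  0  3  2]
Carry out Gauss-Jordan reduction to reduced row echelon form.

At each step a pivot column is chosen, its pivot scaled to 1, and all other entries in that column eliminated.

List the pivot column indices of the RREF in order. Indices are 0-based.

step 1: normalize row 0 (÷1) = (1, 2, 0, 0, 1)
  row 1: subtract 4×row0 = (0, 0, 3, 0, 2)
  row 2: subtract 3×row0 = (0, 0, 1, 1, 3)
  row 3: subtract 2×row0 = (0, 2, 0, 3, 0)
step 2: exchange rows 1,3
step 2: normalize row 1 (÷2) = (0, 1, 0, 4, 0)
  row 0: subtract 2×row1 = (1, 0, 0, 2, 1)
step 3: normalize row 2 (÷1) = (0, 0, 1, 1, 3)
  row 3: subtract 3×row2 = (0, 0, 0, 2, 3)
step 4: normalize row 3 (÷2) = (0, 0, 0, 1, 4)
  row 0: subtract 2×row3 = (1, 0, 0, 0, 3)
  row 1: subtract 4×row3 = (0, 1, 0, 0, 4)
  row 2: subtract 1×row3 = (0, 0, 1, 0, 4)

pivot columns: 0, 1, 2, 3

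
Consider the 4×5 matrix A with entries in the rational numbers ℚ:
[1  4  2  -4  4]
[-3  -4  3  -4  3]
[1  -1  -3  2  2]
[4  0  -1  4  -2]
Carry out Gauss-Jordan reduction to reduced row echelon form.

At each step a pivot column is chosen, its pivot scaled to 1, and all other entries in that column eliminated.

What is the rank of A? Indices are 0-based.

rank = 4

pivot(0,0)=1: scale R0 → (1, 4, 2, -4, 4)
  clear (1,0): R1 −= (-3)R0 → (0, 8, 9, -16, 15)
  clear (2,0): R2 −= (1)R0 → (0, -5, -5, 6, -2)
  clear (3,0): R3 −= (4)R0 → (0, -16, -9, 20, -18)
pivot(1,1)=8: scale R1 → (0, 1, 9/8, -2, 15/8)
  clear (0,1): R0 −= (4)R1 → (1, 0, -5/2, 4, -7/2)
  clear (2,1): R2 −= (-5)R1 → (0, 0, 5/8, -4, 59/8)
  clear (3,1): R3 −= (-16)R1 → (0, 0, 9, -12, 12)
pivot(2,2)=5/8: scale R2 → (0, 0, 1, -32/5, 59/5)
  clear (0,2): R0 −= (-5/2)R2 → (1, 0, 0, -12, 26)
  clear (1,2): R1 −= (9/8)R2 → (0, 1, 0, 26/5, -57/5)
  clear (3,2): R3 −= (9)R2 → (0, 0, 0, 228/5, -471/5)
pivot(3,3)=228/5: scale R3 → (0, 0, 0, 1, -157/76)
  clear (0,3): R0 −= (-12)R3 → (1, 0, 0, 0, 23/19)
  clear (1,3): R1 −= (26/5)R3 → (0, 1, 0, 0, -25/38)
  clear (2,3): R2 −= (-32/5)R3 → (0, 0, 1, 0, -27/19)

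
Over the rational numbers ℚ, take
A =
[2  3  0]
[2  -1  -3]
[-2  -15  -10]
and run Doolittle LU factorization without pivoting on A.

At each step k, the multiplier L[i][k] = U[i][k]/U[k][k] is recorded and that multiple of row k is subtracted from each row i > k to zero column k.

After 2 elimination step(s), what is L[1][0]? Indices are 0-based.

L[1][0] = 1

k=0: U[0][0]=2
  eliminate (1,0): mult=1, new row 1: (0, -4, -3); set L[1][0]=1
  eliminate (2,0): mult=-1, new row 2: (0, -12, -10); set L[2][0]=-1
k=1: U[1][1]=-4
  eliminate (2,1): mult=3, new row 2: (0, 0, -1); set L[2][1]=3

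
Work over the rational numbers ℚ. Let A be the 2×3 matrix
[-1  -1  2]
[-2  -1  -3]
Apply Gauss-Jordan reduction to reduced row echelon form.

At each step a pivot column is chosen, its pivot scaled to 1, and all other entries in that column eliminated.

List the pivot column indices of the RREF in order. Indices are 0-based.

pivot columns: 0, 1

pivot(0,0)=-1: scale R0 → (1, 1, -2)
  clear (1,0): R1 −= (-2)R0 → (0, 1, -7)
pivot(1,1)=1: scale R1 → (0, 1, -7)
  clear (0,1): R0 −= (1)R1 → (1, 0, 5)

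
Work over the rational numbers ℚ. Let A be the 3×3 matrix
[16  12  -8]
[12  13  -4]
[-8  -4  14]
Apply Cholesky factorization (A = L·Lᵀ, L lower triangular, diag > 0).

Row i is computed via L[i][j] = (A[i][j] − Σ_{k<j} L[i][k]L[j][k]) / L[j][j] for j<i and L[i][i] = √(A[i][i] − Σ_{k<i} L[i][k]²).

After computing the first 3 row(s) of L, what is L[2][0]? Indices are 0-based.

Step 1: L[0][0] = √(16) = 4.
  L[1][0] = (12) / L[0][0] = 3.
Step 2: L[1][1] = √(4) = 2.
  L[2][0] = (-8) / L[0][0] = -2.
  L[2][1] = (2) / L[1][1] = 1.
Step 3: L[2][2] = √(9) = 3.

L[2][0] = -2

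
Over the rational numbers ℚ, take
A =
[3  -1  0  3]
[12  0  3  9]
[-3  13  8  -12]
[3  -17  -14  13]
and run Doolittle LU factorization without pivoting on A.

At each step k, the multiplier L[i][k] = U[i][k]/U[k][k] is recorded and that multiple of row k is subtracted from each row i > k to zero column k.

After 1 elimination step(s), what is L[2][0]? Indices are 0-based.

Step 1: pivot at (0,0) is 3.
  row1 ← row1 − (4)·row0  ⇒  L[1][0]=4, U row1=(0, 4, 3, -3)
  row2 ← row2 − (-1)·row0  ⇒  L[2][0]=-1, U row2=(0, 12, 8, -9)
  row3 ← row3 − (1)·row0  ⇒  L[3][0]=1, U row3=(0, -16, -14, 10)

L[2][0] = -1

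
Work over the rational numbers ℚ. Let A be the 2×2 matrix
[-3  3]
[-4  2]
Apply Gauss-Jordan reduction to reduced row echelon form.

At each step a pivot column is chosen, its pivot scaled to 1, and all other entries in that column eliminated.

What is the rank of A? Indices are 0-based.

pivot(0,0)=-3: scale R0 → (1, -1)
  clear (1,0): R1 −= (-4)R0 → (0, -2)
pivot(1,1)=-2: scale R1 → (0, 1)
  clear (0,1): R0 −= (-1)R1 → (1, 0)

rank = 2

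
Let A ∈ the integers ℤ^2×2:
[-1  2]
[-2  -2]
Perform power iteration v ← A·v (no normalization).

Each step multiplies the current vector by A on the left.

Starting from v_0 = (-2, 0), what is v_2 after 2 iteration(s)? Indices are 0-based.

v_0 = (-2, 0).
v_1 = A·v_0 = (2, 4).
v_2 = A·v_1 = (6, -12).

v_2 = (6, -12)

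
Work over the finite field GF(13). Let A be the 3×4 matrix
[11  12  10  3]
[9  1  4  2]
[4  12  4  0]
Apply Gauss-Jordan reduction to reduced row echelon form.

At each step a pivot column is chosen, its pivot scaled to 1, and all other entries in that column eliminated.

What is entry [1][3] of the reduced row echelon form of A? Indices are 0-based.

M[1][3] = 0

step 1: normalize row 0 (÷11) = (1, 7, 8, 5)
  row 1: subtract 9×row0 = (0, 3, 10, 9)
  row 2: subtract 4×row0 = (0, 10, 11, 6)
step 2: normalize row 1 (÷3) = (0, 1, 12, 3)
  row 0: subtract 7×row1 = (1, 0, 2, 10)
  row 2: subtract 10×row1 = (0, 0, 8, 2)
step 3: normalize row 2 (÷8) = (0, 0, 1, 10)
  row 0: subtract 2×row2 = (1, 0, 0, 3)
  row 1: subtract 12×row2 = (0, 1, 0, 0)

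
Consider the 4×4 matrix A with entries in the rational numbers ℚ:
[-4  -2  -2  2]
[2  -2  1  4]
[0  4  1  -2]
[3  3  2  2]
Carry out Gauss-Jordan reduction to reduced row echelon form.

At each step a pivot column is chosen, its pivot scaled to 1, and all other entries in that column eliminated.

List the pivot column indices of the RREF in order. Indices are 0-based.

[1] R0 /= -4  ⇒  (1, 1/2, 1/2, -1/2)
     R1 -= 2·R0  ⇒  (0, -3, 0, 5)
     R3 -= 3·R0  ⇒  (0, 3/2, 1/2, 7/2)
[2] R1 /= -3  ⇒  (0, 1, 0, -5/3)
     R0 -= 1/2·R1  ⇒  (1, 0, 1/2, 1/3)
     R2 -= 4·R1  ⇒  (0, 0, 1, 14/3)
     R3 -= 3/2·R1  ⇒  (0, 0, 1/2, 6)
[3] R2 /= 1  ⇒  (0, 0, 1, 14/3)
     R0 -= 1/2·R2  ⇒  (1, 0, 0, -2)
     R3 -= 1/2·R2  ⇒  (0, 0, 0, 11/3)
[4] R3 /= 11/3  ⇒  (0, 0, 0, 1)
     R0 -= -2·R3  ⇒  (1, 0, 0, 0)
     R1 -= -5/3·R3  ⇒  (0, 1, 0, 0)
     R2 -= 14/3·R3  ⇒  (0, 0, 1, 0)

pivot columns: 0, 1, 2, 3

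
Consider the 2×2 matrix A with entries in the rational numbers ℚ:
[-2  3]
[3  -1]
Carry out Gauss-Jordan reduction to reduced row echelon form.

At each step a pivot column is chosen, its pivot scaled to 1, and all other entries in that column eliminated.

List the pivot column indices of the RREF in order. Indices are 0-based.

pivot(0,0)=-2: scale R0 → (1, -3/2)
  clear (1,0): R1 −= (3)R0 → (0, 7/2)
pivot(1,1)=7/2: scale R1 → (0, 1)
  clear (0,1): R0 −= (-3/2)R1 → (1, 0)

pivot columns: 0, 1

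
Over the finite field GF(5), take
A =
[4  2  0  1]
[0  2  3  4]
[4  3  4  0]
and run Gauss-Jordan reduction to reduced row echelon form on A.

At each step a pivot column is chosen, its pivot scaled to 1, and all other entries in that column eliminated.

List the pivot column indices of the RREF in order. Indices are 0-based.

pivot(0,0)=4: scale R0 → (1, 3, 0, 4)
  clear (2,0): R2 −= (4)R0 → (0, 1, 4, 4)
pivot(1,1)=2: scale R1 → (0, 1, 4, 2)
  clear (0,1): R0 −= (3)R1 → (1, 0, 3, 3)
  clear (2,1): R2 −= (1)R1 → (0, 0, 0, 2)
col 2: no nonzero at/below row 2; advance.
pivot(2,3)=2: scale R2 → (0, 0, 0, 1)
  clear (0,3): R0 −= (3)R2 → (1, 0, 3, 0)
  clear (1,3): R1 −= (2)R2 → (0, 1, 4, 0)

pivot columns: 0, 1, 3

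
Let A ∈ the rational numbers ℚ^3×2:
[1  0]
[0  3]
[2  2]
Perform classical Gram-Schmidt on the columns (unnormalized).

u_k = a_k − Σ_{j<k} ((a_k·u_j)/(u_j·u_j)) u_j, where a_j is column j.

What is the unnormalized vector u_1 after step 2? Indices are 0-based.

u_1 = (-4/5, 3, 2/5)

Step 1: u_0 = a_0 = (1, 0, 2).
Step 2: u_1 = a_1 − (4/5)·u_0 = (-4/5, 3, 2/5).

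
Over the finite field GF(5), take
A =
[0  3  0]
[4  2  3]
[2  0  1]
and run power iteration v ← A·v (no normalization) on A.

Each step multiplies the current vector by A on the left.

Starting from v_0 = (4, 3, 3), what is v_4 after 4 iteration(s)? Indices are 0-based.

v_0 = (4, 3, 3).
v_1 = A·v_0 = (4, 1, 1).
v_2 = A·v_1 = (3, 1, 4).
v_3 = A·v_2 = (3, 1, 0).
v_4 = A·v_3 = (3, 4, 1).

v_4 = (3, 4, 1)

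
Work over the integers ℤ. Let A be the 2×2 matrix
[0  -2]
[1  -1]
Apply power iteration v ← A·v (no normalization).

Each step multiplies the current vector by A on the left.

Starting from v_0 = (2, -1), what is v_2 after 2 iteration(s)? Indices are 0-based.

v_0 = (2, -1).
v_1 = A·v_0 = (2, 3).
v_2 = A·v_1 = (-6, -1).

v_2 = (-6, -1)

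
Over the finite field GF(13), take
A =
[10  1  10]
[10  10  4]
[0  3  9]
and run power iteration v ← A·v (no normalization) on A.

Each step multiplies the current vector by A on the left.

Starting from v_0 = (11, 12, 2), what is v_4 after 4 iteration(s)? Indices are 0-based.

v_4 = (4, 2, 7)

v_0 = (11, 12, 2).
v_1 = A·v_0 = (12, 4, 2).
v_2 = A·v_1 = (1, 12, 4).
v_3 = A·v_2 = (10, 3, 7).
v_4 = A·v_3 = (4, 2, 7).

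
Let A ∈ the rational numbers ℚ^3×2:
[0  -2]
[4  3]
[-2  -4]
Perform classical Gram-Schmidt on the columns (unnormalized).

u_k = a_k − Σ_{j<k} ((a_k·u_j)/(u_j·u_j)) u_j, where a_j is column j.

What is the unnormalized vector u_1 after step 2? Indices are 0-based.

u_1 = (-2, -1, -2)

Step 1: u_0 = a_0 = (0, 4, -2).
Step 2: u_1 = a_1 − (1)·u_0 = (-2, -1, -2).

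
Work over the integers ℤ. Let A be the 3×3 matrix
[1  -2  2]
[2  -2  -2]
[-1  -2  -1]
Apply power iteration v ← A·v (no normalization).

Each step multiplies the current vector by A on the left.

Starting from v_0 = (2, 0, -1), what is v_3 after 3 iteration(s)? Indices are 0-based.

v_0 = (2, 0, -1).
v_1 = A·v_0 = (0, 6, -1).
v_2 = A·v_1 = (-14, -10, -11).
v_3 = A·v_2 = (-16, 14, 45).

v_3 = (-16, 14, 45)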